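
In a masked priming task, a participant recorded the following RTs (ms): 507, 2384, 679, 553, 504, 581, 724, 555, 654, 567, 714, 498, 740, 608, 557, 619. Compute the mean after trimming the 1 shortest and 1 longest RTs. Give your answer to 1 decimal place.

611.6 ms

Sorted: 498, 504, 507, 553, 555, 557, 567, 581, 608, 619, 654, 679, 714, 724, 740, 2384
Drop lowest 1 (498) and highest 1 (2384)
Remaining (n=14): Σ = 8562, mean = 8562/14 = 611.571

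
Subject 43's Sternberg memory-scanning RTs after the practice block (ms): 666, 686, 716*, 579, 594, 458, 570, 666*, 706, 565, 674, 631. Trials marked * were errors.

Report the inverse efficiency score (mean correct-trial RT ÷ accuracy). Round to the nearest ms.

Correct trials (n=10): 666, 686, 579, 594, 458, 570, 706, 565, 674, 631
Mean correct RT = 6129/10 = 612.9000 ms
Proportion correct = 10/12
IES = 612.9000 / (10/12) = 735.480 ms

735 ms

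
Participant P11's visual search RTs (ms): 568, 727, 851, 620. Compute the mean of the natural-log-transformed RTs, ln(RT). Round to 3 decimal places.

6.527

ln(RT): 6.3421, 6.5889, 6.7464, 6.4297
Σ ln(RT) = 26.1072
Mean = 26.1072/4 = 6.52679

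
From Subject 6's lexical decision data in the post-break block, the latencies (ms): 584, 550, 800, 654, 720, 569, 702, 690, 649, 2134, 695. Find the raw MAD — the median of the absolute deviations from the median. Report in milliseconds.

Sorted: 550, 569, 584, 649, 654, 690, 695, 702, 720, 800, 2134 → median = 690
|x − 690|: 106, 140, 110, 36, 30, 121, 12, 0, 41, 1444, 5
Sorted deviations: 0, 5, 12, 30, 36, 41, 106, 110, 121, 140, 1444 → MAD = 41

41 ms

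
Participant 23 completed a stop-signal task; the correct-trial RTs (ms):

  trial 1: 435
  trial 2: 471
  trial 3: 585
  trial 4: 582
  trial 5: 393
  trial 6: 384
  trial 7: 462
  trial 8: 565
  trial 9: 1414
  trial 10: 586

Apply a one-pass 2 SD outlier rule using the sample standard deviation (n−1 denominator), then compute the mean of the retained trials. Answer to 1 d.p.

495.9 ms

n = 10, ΣRT = 5877, M = 587.700
Σ(x−M)² = 815468.10; s = √(815468.10/9) = 301.011
Cutoffs: 587.700 ± 2·301.011 → [-14.3, 1189.7]
Outside: 1414 → excluded.
Retained (n=9): Σ = 4463, mean = 4463/9 = 495.889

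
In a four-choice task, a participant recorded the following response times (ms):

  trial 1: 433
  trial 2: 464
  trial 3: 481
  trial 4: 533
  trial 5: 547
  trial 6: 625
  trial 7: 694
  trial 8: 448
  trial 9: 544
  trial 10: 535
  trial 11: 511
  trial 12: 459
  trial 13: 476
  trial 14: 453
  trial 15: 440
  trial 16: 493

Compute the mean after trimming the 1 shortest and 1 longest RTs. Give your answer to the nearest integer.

501 ms

Sorted: 433, 440, 448, 453, 459, 464, 476, 481, 493, 511, 533, 535, 544, 547, 625, 694
Drop lowest 1 (433) and highest 1 (694)
Remaining (n=14): Σ = 7009, mean = 7009/14 = 500.643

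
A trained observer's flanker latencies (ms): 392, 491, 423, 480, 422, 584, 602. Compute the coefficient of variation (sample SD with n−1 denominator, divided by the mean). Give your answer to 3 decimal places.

n = 7, Σ = 3394, M = 484.8571
Σ(x−M)² = 40012.857; s = √(40012.857/6) = 81.6628
CV = 81.6628 / 484.8571 = 0.16843

0.168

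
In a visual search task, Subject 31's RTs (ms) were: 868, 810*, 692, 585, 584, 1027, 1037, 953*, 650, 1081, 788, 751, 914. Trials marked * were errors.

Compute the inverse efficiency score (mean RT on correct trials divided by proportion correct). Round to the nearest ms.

964 ms

Correct trials (n=11): 868, 692, 585, 584, 1027, 1037, 650, 1081, 788, 751, 914
Mean correct RT = 8977/11 = 816.0909 ms
Proportion correct = 11/13
IES = 816.0909 / (11/13) = 964.471 ms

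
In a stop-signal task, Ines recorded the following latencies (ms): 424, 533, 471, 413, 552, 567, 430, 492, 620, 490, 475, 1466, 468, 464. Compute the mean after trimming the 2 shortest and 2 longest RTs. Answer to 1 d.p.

494.2 ms

Sorted: 413, 424, 430, 464, 468, 471, 475, 490, 492, 533, 552, 567, 620, 1466
Drop lowest 2 (413, 424) and highest 2 (620, 1466)
Remaining (n=10): Σ = 4942, mean = 4942/10 = 494.200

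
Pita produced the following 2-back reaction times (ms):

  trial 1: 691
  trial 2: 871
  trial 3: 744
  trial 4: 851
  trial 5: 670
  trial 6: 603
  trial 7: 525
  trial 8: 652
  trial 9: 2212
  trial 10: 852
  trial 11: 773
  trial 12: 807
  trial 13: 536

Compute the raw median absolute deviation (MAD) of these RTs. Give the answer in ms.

107 ms

Sorted: 525, 536, 603, 652, 670, 691, 744, 773, 807, 851, 852, 871, 2212 → median = 744
|x − 744|: 53, 127, 0, 107, 74, 141, 219, 92, 1468, 108, 29, 63, 208
Sorted deviations: 0, 29, 53, 63, 74, 92, 107, 108, 127, 141, 208, 219, 1468 → MAD = 107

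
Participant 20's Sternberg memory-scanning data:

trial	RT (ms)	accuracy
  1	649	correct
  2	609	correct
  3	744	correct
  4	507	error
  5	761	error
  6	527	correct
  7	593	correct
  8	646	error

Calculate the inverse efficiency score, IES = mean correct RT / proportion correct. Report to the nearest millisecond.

Correct trials (n=5): 649, 609, 744, 527, 593
Mean correct RT = 3122/5 = 624.4000 ms
Proportion correct = 5/8
IES = 624.4000 / (5/8) = 999.040 ms

999 ms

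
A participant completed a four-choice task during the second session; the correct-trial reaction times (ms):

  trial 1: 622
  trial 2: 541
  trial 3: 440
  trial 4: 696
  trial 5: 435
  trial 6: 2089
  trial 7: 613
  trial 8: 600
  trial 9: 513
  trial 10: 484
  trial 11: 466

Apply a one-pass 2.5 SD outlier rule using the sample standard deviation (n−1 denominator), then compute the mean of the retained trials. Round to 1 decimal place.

541.0 ms

n = 11, ΣRT = 7499, M = 681.727
Σ(x−M)² = 2248804.18; s = √(2248804.18/10) = 474.216
Cutoffs: 681.727 ± 2.5·474.216 → [-503.8, 1867.3]
Outside: 2089 → excluded.
Retained (n=10): Σ = 5410, mean = 5410/10 = 541.000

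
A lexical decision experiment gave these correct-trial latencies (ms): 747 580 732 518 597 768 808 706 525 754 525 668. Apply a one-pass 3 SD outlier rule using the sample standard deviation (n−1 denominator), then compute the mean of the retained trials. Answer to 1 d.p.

n = 12, ΣRT = 7928, M = 660.667
Σ(x−M)² = 124314.67; s = √(124314.67/11) = 106.308
Cutoffs: 660.667 ± 3·106.308 → [341.7, 979.6]
No RTs fall outside the cutoffs; all 12 retained. Mean = 7928/12 = 660.667

660.7 ms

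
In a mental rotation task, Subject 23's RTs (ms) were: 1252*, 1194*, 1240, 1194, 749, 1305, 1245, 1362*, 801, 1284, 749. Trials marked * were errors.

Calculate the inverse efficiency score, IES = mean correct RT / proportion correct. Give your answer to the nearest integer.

Correct trials (n=8): 1240, 1194, 749, 1305, 1245, 801, 1284, 749
Mean correct RT = 8567/8 = 1070.8750 ms
Proportion correct = 8/11
IES = 1070.8750 / (8/11) = 1472.453 ms

1472 ms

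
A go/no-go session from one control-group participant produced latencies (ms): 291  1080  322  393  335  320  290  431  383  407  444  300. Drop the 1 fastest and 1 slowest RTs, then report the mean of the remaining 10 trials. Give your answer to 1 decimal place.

362.6 ms

Sorted: 290, 291, 300, 320, 322, 335, 383, 393, 407, 431, 444, 1080
Drop lowest 1 (290) and highest 1 (1080)
Remaining (n=10): Σ = 3626, mean = 3626/10 = 362.600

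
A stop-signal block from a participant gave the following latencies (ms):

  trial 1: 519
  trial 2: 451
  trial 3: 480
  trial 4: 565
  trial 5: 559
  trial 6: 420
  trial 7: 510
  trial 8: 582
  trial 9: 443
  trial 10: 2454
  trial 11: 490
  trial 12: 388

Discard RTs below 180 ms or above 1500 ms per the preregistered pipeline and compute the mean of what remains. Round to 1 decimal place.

491.5 ms

Excluded: 2454
Retained (n=11): Σ = 5407
Mean = 5407/11 = 491.5455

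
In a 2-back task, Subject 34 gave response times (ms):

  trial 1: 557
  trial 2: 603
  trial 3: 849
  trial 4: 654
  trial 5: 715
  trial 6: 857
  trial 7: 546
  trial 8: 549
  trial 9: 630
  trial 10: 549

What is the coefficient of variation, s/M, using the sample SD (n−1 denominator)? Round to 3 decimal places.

0.184

n = 10, Σ = 6509, M = 650.9000
Σ(x−M)² = 129158.900; s = √(129158.900/9) = 119.7956
CV = 119.7956 / 650.9000 = 0.18405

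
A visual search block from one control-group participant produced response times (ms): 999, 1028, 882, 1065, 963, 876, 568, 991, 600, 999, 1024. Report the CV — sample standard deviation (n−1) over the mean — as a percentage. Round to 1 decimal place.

18.8%

n = 11, Σ = 9995, M = 908.6364
Σ(x−M)² = 291140.545; s = √(291140.545/10) = 170.6284
CV = 170.6284 / 908.6364 = 0.18779 = 18.779%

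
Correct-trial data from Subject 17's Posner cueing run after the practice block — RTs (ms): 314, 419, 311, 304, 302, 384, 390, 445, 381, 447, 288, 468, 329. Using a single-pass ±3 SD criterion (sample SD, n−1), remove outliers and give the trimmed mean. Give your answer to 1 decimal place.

n = 13, ΣRT = 4782, M = 367.846
Σ(x−M)² = 48217.69; s = √(48217.69/12) = 63.389
Cutoffs: 367.846 ± 3·63.389 → [177.7, 558.0]
No RTs fall outside the cutoffs; all 13 retained. Mean = 4782/13 = 367.846

367.8 ms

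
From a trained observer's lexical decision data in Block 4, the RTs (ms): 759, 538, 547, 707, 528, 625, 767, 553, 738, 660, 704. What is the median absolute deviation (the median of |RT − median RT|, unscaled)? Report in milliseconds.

Sorted: 528, 538, 547, 553, 625, 660, 704, 707, 738, 759, 767 → median = 660
|x − 660|: 99, 122, 113, 47, 132, 35, 107, 107, 78, 0, 44
Sorted deviations: 0, 35, 44, 47, 78, 99, 107, 107, 113, 122, 132 → MAD = 99

99 ms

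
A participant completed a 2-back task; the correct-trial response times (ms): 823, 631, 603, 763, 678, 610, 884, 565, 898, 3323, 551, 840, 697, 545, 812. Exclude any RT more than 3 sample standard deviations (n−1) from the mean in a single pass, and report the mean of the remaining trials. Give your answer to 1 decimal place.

707.1 ms

n = 15, ΣRT = 13223, M = 881.533
Σ(x−M)² = 6597329.73; s = √(6597329.73/14) = 686.468
Cutoffs: 881.533 ± 3·686.468 → [-1177.9, 2940.9]
Outside: 3323 → excluded.
Retained (n=14): Σ = 9900, mean = 9900/14 = 707.143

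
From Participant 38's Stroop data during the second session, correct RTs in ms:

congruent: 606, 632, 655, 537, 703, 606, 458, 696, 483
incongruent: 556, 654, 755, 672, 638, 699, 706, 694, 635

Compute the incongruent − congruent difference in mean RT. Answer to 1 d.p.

70.3 ms

M(congruent) = 5376/9 = 597.333
M(incongruent) = 6009/9 = 667.667
Difference = 667.667 − 597.333 = 70.333 ms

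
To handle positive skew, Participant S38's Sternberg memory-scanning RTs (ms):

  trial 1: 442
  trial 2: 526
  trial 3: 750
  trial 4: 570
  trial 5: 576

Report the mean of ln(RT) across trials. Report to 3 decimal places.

6.336

ln(RT): 6.0913, 6.2653, 6.6201, 6.3456, 6.3561
Σ ln(RT) = 31.6784
Mean = 31.6784/5 = 6.33569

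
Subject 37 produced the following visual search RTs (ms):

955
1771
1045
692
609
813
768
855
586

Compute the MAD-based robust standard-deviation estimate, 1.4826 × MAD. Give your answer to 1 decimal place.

210.5 ms

Sorted: 586, 609, 692, 768, 813, 855, 955, 1045, 1771 → median = 813
|x − 813| sorted: 0, 42, 45, 121, 142, 204, 227, 232, 958 → MAD = 142
Robust SD ≈ 1.4826 × 142 = 210.529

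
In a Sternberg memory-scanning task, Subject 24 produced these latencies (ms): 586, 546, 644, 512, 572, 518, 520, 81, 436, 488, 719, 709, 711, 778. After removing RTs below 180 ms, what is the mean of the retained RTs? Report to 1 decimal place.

595.3 ms

Excluded: 81
Retained (n=13): Σ = 7739
Mean = 7739/13 = 595.3077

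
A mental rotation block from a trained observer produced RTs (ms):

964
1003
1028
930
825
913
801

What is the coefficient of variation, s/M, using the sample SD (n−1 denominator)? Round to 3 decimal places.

n = 7, Σ = 6464, M = 923.4286
Σ(x−M)² = 43741.714; s = √(43741.714/6) = 85.3832
CV = 85.3832 / 923.4286 = 0.09246

0.092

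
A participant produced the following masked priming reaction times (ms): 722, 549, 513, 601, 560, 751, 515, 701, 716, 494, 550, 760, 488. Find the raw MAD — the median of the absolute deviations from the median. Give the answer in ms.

Sorted: 488, 494, 513, 515, 549, 550, 560, 601, 701, 716, 722, 751, 760 → median = 560
|x − 560|: 162, 11, 47, 41, 0, 191, 45, 141, 156, 66, 10, 200, 72
Sorted deviations: 0, 10, 11, 41, 45, 47, 66, 72, 141, 156, 162, 191, 200 → MAD = 66

66 ms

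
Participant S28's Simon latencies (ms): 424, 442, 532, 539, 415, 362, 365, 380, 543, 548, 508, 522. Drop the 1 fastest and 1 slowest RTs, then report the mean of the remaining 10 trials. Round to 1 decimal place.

Sorted: 362, 365, 380, 415, 424, 442, 508, 522, 532, 539, 543, 548
Drop lowest 1 (362) and highest 1 (548)
Remaining (n=10): Σ = 4670, mean = 4670/10 = 467.000

467.0 ms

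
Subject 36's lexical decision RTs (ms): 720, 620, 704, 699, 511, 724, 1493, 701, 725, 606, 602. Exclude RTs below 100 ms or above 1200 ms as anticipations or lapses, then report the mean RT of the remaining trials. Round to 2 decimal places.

Excluded: 1493
Retained (n=10): Σ = 6612
Mean = 6612/10 = 661.2000

661.20 ms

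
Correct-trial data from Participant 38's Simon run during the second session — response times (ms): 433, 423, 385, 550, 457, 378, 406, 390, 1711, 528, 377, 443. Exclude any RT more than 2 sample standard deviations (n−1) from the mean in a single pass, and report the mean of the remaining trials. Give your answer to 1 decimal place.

n = 12, ΣRT = 6481, M = 540.083
Σ(x−M)² = 1530214.92; s = √(1530214.92/11) = 372.975
Cutoffs: 540.083 ± 2·372.975 → [-205.9, 1286.0]
Outside: 1711 → excluded.
Retained (n=11): Σ = 4770, mean = 4770/11 = 433.636

433.6 ms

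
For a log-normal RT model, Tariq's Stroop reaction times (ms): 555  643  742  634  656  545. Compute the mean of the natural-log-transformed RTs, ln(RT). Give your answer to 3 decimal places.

ln(RT): 6.3190, 6.4661, 6.6093, 6.4520, 6.4862, 6.3008
Σ ln(RT) = 38.6335
Mean = 38.6335/6 = 6.43891

6.439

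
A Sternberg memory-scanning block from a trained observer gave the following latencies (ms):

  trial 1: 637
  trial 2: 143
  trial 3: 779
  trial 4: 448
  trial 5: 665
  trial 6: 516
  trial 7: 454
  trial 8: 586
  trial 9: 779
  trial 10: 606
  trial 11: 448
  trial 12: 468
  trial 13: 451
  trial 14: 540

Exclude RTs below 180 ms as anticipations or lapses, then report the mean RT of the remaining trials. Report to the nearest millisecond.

Excluded: 143
Retained (n=13): Σ = 7377
Mean = 7377/13 = 567.4615

567 ms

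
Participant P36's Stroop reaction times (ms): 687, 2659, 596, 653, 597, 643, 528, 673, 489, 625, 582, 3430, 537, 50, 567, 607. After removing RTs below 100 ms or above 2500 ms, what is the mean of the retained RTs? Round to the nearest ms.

Excluded: 50, 2659, 3430
Retained (n=13): Σ = 7784
Mean = 7784/13 = 598.7692

599 ms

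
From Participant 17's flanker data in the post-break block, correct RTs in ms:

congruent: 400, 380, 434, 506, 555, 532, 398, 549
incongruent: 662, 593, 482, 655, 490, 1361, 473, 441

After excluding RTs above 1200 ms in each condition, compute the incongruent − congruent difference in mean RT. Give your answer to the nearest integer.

incongruent: exclude 1361
M(congruent) = 3754/8 = 469.250
M(incongruent) = 3796/7 = 542.286
Difference = 542.286 − 469.250 = 73.036 ms

73 ms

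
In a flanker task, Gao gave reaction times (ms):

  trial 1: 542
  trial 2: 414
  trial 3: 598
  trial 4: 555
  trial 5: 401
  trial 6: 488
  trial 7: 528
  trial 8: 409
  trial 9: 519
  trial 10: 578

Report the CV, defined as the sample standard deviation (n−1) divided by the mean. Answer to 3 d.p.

0.144

n = 10, Σ = 5032, M = 503.2000
Σ(x−M)² = 47141.600; s = √(47141.600/9) = 72.3737
CV = 72.3737 / 503.2000 = 0.14383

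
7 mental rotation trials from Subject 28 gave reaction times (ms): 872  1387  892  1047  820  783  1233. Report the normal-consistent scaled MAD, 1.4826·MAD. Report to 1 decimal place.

161.6 ms

Sorted: 783, 820, 872, 892, 1047, 1233, 1387 → median = 892
|x − 892| sorted: 0, 20, 72, 109, 155, 341, 495 → MAD = 109
Robust SD ≈ 1.4826 × 109 = 161.603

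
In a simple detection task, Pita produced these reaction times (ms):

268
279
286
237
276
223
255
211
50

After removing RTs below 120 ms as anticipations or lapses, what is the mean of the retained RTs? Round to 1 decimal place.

254.4 ms

Excluded: 50
Retained (n=8): Σ = 2035
Mean = 2035/8 = 254.3750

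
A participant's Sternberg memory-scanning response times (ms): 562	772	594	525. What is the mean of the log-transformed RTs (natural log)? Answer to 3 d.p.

6.408

ln(RT): 6.3315, 6.6490, 6.3869, 6.2634
Σ ln(RT) = 25.6308
Mean = 25.6308/4 = 6.40769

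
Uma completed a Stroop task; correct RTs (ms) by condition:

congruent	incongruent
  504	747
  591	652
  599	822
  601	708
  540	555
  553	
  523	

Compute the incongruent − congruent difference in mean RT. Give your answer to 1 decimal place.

138.1 ms

M(congruent) = 3911/7 = 558.714
M(incongruent) = 3484/5 = 696.800
Difference = 696.800 − 558.714 = 138.086 ms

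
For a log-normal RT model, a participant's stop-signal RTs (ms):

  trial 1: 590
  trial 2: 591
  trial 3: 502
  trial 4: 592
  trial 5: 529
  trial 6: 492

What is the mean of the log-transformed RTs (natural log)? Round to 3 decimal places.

6.306

ln(RT): 6.3801, 6.3818, 6.2186, 6.3835, 6.2710, 6.1985
Σ ln(RT) = 37.8335
Mean = 37.8335/6 = 6.30559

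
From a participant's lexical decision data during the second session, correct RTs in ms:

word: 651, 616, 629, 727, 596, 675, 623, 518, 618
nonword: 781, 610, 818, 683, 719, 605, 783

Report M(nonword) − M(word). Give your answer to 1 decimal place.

M(word) = 5653/9 = 628.111
M(nonword) = 4999/7 = 714.143
Difference = 714.143 − 628.111 = 86.032 ms

86.0 ms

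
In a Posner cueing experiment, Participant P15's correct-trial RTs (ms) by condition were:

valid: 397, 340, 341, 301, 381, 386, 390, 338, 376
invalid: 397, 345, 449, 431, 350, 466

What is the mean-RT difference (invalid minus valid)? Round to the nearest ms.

M(valid) = 3250/9 = 361.111
M(invalid) = 2438/6 = 406.333
Difference = 406.333 − 361.111 = 45.222 ms

45 ms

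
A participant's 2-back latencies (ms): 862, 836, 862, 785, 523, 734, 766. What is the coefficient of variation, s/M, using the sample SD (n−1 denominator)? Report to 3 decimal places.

n = 7, Σ = 5368, M = 766.8571
Σ(x−M)² = 83760.857; s = √(83760.857/6) = 118.1530
CV = 118.1530 / 766.8571 = 0.15407

0.154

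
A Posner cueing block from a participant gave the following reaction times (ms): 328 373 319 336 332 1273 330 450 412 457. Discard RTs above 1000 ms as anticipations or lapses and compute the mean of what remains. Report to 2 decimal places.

Excluded: 1273
Retained (n=9): Σ = 3337
Mean = 3337/9 = 370.7778

370.78 ms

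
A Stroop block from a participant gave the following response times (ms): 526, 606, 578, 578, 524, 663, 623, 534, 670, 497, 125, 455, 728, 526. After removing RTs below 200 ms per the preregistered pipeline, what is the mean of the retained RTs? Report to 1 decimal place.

577.5 ms

Excluded: 125
Retained (n=13): Σ = 7508
Mean = 7508/13 = 577.5385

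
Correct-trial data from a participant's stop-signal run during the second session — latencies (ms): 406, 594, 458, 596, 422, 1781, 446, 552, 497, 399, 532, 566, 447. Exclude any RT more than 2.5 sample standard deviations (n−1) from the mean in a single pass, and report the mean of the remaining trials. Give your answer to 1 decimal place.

n = 13, ΣRT = 7696, M = 592.000
Σ(x−M)² = 1589684.00; s = √(1589684.00/12) = 363.969
Cutoffs: 592.000 ± 2.5·363.969 → [-317.9, 1501.9]
Outside: 1781 → excluded.
Retained (n=12): Σ = 5915, mean = 5915/12 = 492.917

492.9 ms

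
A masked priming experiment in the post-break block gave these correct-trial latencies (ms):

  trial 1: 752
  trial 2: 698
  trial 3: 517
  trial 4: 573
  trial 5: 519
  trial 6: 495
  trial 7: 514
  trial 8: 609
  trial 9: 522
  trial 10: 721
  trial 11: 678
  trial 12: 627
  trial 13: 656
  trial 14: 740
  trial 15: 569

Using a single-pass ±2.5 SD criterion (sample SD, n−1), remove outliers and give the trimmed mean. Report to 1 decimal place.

612.7 ms

n = 15, ΣRT = 9190, M = 612.667
Σ(x−M)² = 114217.33; s = √(114217.33/14) = 90.324
Cutoffs: 612.667 ± 2.5·90.324 → [386.9, 838.5]
No RTs fall outside the cutoffs; all 15 retained. Mean = 9190/15 = 612.667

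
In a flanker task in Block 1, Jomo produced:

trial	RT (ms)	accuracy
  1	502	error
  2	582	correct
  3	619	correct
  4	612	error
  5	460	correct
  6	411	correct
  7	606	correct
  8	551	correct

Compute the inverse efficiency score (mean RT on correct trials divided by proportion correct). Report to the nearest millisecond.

718 ms

Correct trials (n=6): 582, 619, 460, 411, 606, 551
Mean correct RT = 3229/6 = 538.1667 ms
Proportion correct = 6/8
IES = 538.1667 / (6/8) = 717.556 ms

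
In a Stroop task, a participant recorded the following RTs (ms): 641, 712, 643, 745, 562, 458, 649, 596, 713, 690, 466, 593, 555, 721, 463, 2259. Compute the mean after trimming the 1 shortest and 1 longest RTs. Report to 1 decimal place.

624.9 ms

Sorted: 458, 463, 466, 555, 562, 593, 596, 641, 643, 649, 690, 712, 713, 721, 745, 2259
Drop lowest 1 (458) and highest 1 (2259)
Remaining (n=14): Σ = 8749, mean = 8749/14 = 624.929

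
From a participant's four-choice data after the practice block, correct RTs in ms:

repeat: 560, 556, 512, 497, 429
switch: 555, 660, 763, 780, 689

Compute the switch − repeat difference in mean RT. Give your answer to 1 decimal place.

M(repeat) = 2554/5 = 510.800
M(switch) = 3447/5 = 689.400
Difference = 689.400 − 510.800 = 178.600 ms

178.6 ms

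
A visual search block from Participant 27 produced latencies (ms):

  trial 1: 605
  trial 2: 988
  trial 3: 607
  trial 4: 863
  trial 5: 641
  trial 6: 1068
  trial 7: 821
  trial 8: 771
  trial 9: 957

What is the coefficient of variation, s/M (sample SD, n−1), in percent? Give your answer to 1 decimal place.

21.1%

n = 9, Σ = 7321, M = 813.4444
Σ(x−M)² = 235996.222; s = √(235996.222/8) = 171.7543
CV = 171.7543 / 813.4444 = 0.21114 = 21.114%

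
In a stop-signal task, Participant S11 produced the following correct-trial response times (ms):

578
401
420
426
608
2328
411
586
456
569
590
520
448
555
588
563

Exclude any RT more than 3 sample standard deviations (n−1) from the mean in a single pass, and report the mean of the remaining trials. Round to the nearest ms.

515 ms

n = 16, ΣRT = 10047, M = 627.938
Σ(x−M)² = 3167076.94; s = √(3167076.94/15) = 459.498
Cutoffs: 627.938 ± 3·459.498 → [-750.6, 2006.4]
Outside: 2328 → excluded.
Retained (n=15): Σ = 7719, mean = 7719/15 = 514.600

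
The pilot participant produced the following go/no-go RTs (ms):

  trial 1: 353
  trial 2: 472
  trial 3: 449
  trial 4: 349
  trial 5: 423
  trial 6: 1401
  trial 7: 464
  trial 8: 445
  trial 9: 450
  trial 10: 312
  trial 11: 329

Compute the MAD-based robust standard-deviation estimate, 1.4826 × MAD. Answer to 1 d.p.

40.0 ms

Sorted: 312, 329, 349, 353, 423, 445, 449, 450, 464, 472, 1401 → median = 445
|x − 445| sorted: 0, 4, 5, 19, 22, 27, 92, 96, 116, 133, 956 → MAD = 27
Robust SD ≈ 1.4826 × 27 = 40.030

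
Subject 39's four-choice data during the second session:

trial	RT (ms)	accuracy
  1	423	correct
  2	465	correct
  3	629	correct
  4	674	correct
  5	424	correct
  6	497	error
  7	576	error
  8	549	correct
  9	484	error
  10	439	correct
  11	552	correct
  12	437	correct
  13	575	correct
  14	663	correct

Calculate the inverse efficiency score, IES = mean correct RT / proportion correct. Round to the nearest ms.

675 ms

Correct trials (n=11): 423, 465, 629, 674, 424, 549, 439, 552, 437, 575, 663
Mean correct RT = 5830/11 = 530.0000 ms
Proportion correct = 11/14
IES = 530.0000 / (11/14) = 674.545 ms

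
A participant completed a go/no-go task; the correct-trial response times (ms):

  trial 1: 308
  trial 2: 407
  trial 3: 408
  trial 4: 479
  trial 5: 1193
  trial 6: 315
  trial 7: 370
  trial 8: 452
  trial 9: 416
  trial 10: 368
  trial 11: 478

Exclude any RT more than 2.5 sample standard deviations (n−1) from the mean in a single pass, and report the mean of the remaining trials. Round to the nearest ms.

400 ms

n = 11, ΣRT = 5194, M = 472.182
Σ(x−M)² = 604547.64; s = √(604547.64/10) = 245.876
Cutoffs: 472.182 ± 2.5·245.876 → [-142.5, 1086.9]
Outside: 1193 → excluded.
Retained (n=10): Σ = 4001, mean = 4001/10 = 400.100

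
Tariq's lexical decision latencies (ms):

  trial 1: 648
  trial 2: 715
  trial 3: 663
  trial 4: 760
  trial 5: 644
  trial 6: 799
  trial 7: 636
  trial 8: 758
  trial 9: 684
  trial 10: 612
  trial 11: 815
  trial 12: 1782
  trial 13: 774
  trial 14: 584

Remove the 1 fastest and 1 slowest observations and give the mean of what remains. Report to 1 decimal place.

Sorted: 584, 612, 636, 644, 648, 663, 684, 715, 758, 760, 774, 799, 815, 1782
Drop lowest 1 (584) and highest 1 (1782)
Remaining (n=12): Σ = 8508, mean = 8508/12 = 709.000

709.0 ms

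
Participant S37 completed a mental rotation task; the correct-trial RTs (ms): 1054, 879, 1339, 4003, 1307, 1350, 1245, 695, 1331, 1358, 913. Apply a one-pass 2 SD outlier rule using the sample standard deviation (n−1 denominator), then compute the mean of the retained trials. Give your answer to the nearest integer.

n = 11, ΣRT = 15474, M = 1406.727
Σ(x−M)² = 7945882.18; s = √(7945882.18/10) = 891.397
Cutoffs: 1406.727 ± 2·891.397 → [-376.1, 3189.5]
Outside: 4003 → excluded.
Retained (n=10): Σ = 11471, mean = 11471/10 = 1147.100

1147 ms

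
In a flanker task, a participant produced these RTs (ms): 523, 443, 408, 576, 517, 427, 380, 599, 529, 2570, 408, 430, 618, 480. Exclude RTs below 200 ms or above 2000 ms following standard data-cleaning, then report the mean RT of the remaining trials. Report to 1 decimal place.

487.5 ms

Excluded: 2570
Retained (n=13): Σ = 6338
Mean = 6338/13 = 487.5385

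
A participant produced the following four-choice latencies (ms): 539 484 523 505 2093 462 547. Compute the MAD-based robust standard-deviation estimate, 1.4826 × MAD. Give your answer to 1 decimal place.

35.6 ms

Sorted: 462, 484, 505, 523, 539, 547, 2093 → median = 523
|x − 523| sorted: 0, 16, 18, 24, 39, 61, 1570 → MAD = 24
Robust SD ≈ 1.4826 × 24 = 35.582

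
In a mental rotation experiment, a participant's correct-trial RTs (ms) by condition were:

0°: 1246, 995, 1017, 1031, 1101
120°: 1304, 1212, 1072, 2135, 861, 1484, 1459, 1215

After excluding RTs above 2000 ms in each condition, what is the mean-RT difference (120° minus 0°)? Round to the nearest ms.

120°: exclude 2135
M(0°) = 5390/5 = 1078.000
M(120°) = 8607/7 = 1229.571
Difference = 1229.571 − 1078.000 = 151.571 ms

152 ms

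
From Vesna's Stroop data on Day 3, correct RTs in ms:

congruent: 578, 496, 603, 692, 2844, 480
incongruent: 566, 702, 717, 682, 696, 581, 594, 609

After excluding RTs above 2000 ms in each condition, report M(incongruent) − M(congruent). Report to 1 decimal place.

congruent: exclude 2844
M(congruent) = 2849/5 = 569.800
M(incongruent) = 5147/8 = 643.375
Difference = 643.375 − 569.800 = 73.575 ms

73.6 ms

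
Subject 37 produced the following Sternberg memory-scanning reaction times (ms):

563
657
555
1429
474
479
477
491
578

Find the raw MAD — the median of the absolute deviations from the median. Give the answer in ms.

76 ms

Sorted: 474, 477, 479, 491, 555, 563, 578, 657, 1429 → median = 555
|x − 555|: 8, 102, 0, 874, 81, 76, 78, 64, 23
Sorted deviations: 0, 8, 23, 64, 76, 78, 81, 102, 874 → MAD = 76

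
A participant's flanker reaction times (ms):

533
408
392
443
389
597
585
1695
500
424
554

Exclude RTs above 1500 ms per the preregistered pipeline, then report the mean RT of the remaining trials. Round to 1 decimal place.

Excluded: 1695
Retained (n=10): Σ = 4825
Mean = 4825/10 = 482.5000

482.5 ms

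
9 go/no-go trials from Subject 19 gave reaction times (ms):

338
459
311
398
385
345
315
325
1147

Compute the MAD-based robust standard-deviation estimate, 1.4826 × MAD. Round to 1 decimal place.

50.4 ms

Sorted: 311, 315, 325, 338, 345, 385, 398, 459, 1147 → median = 345
|x − 345| sorted: 0, 7, 20, 30, 34, 40, 53, 114, 802 → MAD = 34
Robust SD ≈ 1.4826 × 34 = 50.408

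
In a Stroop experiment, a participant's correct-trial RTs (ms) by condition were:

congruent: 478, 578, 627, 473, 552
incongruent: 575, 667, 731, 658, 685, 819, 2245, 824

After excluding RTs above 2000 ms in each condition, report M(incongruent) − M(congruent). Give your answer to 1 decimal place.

incongruent: exclude 2245
M(congruent) = 2708/5 = 541.600
M(incongruent) = 4959/7 = 708.429
Difference = 708.429 − 541.600 = 166.829 ms

166.8 ms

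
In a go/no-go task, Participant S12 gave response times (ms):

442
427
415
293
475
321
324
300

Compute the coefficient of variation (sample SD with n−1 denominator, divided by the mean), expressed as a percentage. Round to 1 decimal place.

19.3%

n = 8, Σ = 2997, M = 374.6250
Σ(x−M)² = 36657.875; s = √(36657.875/7) = 72.3660
CV = 72.3660 / 374.6250 = 0.19317 = 19.317%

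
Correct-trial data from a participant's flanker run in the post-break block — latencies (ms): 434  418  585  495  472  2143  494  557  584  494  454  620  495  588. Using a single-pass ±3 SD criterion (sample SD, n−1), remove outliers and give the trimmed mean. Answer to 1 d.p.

514.6 ms

n = 14, ΣRT = 8833, M = 630.929
Σ(x−M)² = 2513232.93; s = √(2513232.93/13) = 439.688
Cutoffs: 630.929 ± 3·439.688 → [-688.1, 1950.0]
Outside: 2143 → excluded.
Retained (n=13): Σ = 6690, mean = 6690/13 = 514.615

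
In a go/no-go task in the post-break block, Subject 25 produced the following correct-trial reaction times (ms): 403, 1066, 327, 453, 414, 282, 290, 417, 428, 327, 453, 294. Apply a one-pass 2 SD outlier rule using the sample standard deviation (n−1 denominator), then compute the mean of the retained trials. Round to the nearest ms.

372 ms

n = 12, ΣRT = 5154, M = 429.500
Σ(x−M)² = 487927.00; s = √(487927.00/11) = 210.611
Cutoffs: 429.500 ± 2·210.611 → [8.3, 850.7]
Outside: 1066 → excluded.
Retained (n=11): Σ = 4088, mean = 4088/11 = 371.636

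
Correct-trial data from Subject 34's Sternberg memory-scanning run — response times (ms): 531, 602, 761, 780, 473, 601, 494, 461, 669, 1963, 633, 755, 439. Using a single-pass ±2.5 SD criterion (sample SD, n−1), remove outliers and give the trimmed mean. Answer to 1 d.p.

n = 13, ΣRT = 9162, M = 704.769
Σ(x−M)² = 1880642.31; s = √(1880642.31/12) = 395.879
Cutoffs: 704.769 ± 2.5·395.879 → [-284.9, 1694.5]
Outside: 1963 → excluded.
Retained (n=12): Σ = 7199, mean = 7199/12 = 599.917

599.9 ms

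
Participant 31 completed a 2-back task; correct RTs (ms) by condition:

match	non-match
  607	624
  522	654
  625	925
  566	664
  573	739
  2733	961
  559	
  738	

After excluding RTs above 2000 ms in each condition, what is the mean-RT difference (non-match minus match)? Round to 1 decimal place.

match: exclude 2733
M(match) = 4190/7 = 598.571
M(non-match) = 4567/6 = 761.167
Difference = 761.167 − 598.571 = 162.595 ms

162.6 ms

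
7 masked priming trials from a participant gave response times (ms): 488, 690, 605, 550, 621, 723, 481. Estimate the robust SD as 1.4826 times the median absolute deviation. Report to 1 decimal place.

Sorted: 481, 488, 550, 605, 621, 690, 723 → median = 605
|x − 605| sorted: 0, 16, 55, 85, 117, 118, 124 → MAD = 85
Robust SD ≈ 1.4826 × 85 = 126.021

126.0 ms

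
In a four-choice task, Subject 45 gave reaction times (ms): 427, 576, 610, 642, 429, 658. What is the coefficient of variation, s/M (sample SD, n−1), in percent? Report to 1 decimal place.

n = 6, Σ = 3342, M = 557.0000
Σ(x−M)² = 53880.000; s = √(53880.000/5) = 103.8075
CV = 103.8075 / 557.0000 = 0.18637 = 18.637%

18.6%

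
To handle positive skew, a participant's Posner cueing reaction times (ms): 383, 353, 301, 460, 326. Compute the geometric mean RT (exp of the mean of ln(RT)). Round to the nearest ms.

ln(RT): 5.9480, 5.8665, 5.7071, 6.1312, 5.7869
Mean ln(RT) = 29.4397/5 = 5.88795
Geometric mean = exp(5.88795) = 360.66 ms

361 ms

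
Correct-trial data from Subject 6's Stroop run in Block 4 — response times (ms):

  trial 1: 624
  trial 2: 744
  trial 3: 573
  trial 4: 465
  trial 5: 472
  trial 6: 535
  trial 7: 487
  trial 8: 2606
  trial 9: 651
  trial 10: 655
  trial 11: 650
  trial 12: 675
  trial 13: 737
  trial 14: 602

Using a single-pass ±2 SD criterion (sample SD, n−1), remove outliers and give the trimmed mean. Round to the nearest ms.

n = 14, ΣRT = 10476, M = 748.286
Σ(x−M)² = 3822362.86; s = √(3822362.86/13) = 542.243
Cutoffs: 748.286 ± 2·542.243 → [-336.2, 1832.8]
Outside: 2606 → excluded.
Retained (n=13): Σ = 7870, mean = 7870/13 = 605.385

605 ms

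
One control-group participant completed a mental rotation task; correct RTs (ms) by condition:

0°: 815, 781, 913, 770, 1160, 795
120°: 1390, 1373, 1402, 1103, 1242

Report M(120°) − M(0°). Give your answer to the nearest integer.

430 ms

M(0°) = 5234/6 = 872.333
M(120°) = 6510/5 = 1302.000
Difference = 1302.000 − 872.333 = 429.667 ms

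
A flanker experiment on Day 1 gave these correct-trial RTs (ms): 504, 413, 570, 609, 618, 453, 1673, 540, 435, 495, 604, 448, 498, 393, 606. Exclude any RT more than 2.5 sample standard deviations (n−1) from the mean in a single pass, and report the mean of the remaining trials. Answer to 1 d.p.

n = 15, ΣRT = 8859, M = 590.600
Σ(x−M)² = 1335361.60; s = √(1335361.60/14) = 308.841
Cutoffs: 590.600 ± 2.5·308.841 → [-181.5, 1362.7]
Outside: 1673 → excluded.
Retained (n=14): Σ = 7186, mean = 7186/14 = 513.286

513.3 ms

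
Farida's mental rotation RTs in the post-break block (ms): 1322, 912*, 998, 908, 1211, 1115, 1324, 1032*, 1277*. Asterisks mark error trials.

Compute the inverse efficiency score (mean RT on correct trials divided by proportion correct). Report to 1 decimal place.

1719.5 ms

Correct trials (n=6): 1322, 998, 908, 1211, 1115, 1324
Mean correct RT = 6878/6 = 1146.3333 ms
Proportion correct = 6/9
IES = 1146.3333 / (6/9) = 1719.500 ms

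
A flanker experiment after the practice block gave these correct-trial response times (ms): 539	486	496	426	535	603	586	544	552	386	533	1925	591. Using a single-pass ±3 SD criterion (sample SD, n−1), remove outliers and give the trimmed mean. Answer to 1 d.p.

523.1 ms

n = 13, ΣRT = 8202, M = 630.923
Σ(x−M)² = 1861238.92; s = √(1861238.92/12) = 393.831
Cutoffs: 630.923 ± 3·393.831 → [-550.6, 1812.4]
Outside: 1925 → excluded.
Retained (n=12): Σ = 6277, mean = 6277/12 = 523.083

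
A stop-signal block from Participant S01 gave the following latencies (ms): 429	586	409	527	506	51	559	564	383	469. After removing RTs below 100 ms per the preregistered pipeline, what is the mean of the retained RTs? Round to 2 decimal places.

492.44 ms

Excluded: 51
Retained (n=9): Σ = 4432
Mean = 4432/9 = 492.4444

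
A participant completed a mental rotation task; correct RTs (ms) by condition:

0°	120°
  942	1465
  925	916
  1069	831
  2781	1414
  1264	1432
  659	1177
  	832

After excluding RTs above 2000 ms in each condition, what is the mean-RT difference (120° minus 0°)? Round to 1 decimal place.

0°: exclude 2781
M(0°) = 4859/5 = 971.800
M(120°) = 8067/7 = 1152.429
Difference = 1152.429 − 971.800 = 180.629 ms

180.6 ms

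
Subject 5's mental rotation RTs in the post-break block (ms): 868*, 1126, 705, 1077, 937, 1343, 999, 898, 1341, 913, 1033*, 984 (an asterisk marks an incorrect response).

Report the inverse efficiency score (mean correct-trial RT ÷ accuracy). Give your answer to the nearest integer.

1239 ms

Correct trials (n=10): 1126, 705, 1077, 937, 1343, 999, 898, 1341, 913, 984
Mean correct RT = 10323/10 = 1032.3000 ms
Proportion correct = 10/12
IES = 1032.3000 / (10/12) = 1238.760 ms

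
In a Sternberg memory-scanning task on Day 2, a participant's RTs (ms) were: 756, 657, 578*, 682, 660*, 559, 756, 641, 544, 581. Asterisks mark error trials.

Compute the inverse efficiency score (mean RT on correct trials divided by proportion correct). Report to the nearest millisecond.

Correct trials (n=8): 756, 657, 682, 559, 756, 641, 544, 581
Mean correct RT = 5176/8 = 647.0000 ms
Proportion correct = 8/10
IES = 647.0000 / (8/10) = 808.750 ms

809 ms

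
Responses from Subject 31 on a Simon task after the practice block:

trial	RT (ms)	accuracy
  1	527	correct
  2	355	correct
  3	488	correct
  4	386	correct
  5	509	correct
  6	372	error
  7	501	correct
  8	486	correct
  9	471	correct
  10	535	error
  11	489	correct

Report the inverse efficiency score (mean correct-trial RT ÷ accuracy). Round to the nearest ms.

572 ms

Correct trials (n=9): 527, 355, 488, 386, 509, 501, 486, 471, 489
Mean correct RT = 4212/9 = 468.0000 ms
Proportion correct = 9/11
IES = 468.0000 / (9/11) = 572.000 ms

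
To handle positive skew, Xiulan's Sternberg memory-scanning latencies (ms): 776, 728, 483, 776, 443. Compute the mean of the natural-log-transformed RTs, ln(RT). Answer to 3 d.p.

6.434

ln(RT): 6.6542, 6.5903, 6.1800, 6.6542, 6.0936
Σ ln(RT) = 32.1722
Mean = 32.1722/5 = 6.43444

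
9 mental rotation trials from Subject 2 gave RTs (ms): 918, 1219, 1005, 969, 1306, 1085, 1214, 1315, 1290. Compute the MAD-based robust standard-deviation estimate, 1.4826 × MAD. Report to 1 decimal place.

149.7 ms

Sorted: 918, 969, 1005, 1085, 1214, 1219, 1290, 1306, 1315 → median = 1214
|x − 1214| sorted: 0, 5, 76, 92, 101, 129, 209, 245, 296 → MAD = 101
Robust SD ≈ 1.4826 × 101 = 149.743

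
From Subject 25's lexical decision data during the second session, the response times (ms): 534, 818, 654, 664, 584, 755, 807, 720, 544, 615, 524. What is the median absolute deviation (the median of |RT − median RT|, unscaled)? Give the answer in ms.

Sorted: 524, 534, 544, 584, 615, 654, 664, 720, 755, 807, 818 → median = 654
|x − 654|: 120, 164, 0, 10, 70, 101, 153, 66, 110, 39, 130
Sorted deviations: 0, 10, 39, 66, 70, 101, 110, 120, 130, 153, 164 → MAD = 101

101 ms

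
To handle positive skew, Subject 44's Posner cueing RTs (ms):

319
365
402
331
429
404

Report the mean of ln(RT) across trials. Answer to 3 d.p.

ln(RT): 5.7652, 5.8999, 5.9965, 5.8021, 6.0615, 6.0014
Σ ln(RT) = 35.5265
Mean = 35.5265/6 = 5.92109

5.921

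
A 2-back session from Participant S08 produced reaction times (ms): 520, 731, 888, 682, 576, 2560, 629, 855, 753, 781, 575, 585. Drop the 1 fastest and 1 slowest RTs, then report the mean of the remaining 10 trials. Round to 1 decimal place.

Sorted: 520, 575, 576, 585, 629, 682, 731, 753, 781, 855, 888, 2560
Drop lowest 1 (520) and highest 1 (2560)
Remaining (n=10): Σ = 7055, mean = 7055/10 = 705.500

705.5 ms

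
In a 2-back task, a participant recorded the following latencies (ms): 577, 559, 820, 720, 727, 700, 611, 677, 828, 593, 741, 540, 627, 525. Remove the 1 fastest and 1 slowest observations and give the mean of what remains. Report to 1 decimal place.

657.7 ms

Sorted: 525, 540, 559, 577, 593, 611, 627, 677, 700, 720, 727, 741, 820, 828
Drop lowest 1 (525) and highest 1 (828)
Remaining (n=12): Σ = 7892, mean = 7892/12 = 657.667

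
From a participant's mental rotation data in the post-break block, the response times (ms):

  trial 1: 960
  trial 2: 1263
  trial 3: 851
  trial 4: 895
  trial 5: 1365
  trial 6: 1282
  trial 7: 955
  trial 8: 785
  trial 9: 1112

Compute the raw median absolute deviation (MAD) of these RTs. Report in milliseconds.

152 ms

Sorted: 785, 851, 895, 955, 960, 1112, 1263, 1282, 1365 → median = 960
|x − 960|: 0, 303, 109, 65, 405, 322, 5, 175, 152
Sorted deviations: 0, 5, 65, 109, 152, 175, 303, 322, 405 → MAD = 152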